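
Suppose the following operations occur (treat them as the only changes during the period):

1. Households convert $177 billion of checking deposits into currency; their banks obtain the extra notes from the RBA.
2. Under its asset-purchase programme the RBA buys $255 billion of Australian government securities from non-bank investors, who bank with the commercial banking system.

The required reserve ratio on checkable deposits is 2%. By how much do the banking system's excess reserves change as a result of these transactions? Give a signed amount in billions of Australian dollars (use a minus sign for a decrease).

+$76.44 billion

Currency withdrawal $177 billion: reserves −$177B, deposits −$177B.
Asset purchase (from non-banks) $255 billion: reserves +$255B, deposits +$255B.
Totals: Δreserves = +$78B, Δdeposits = +$78B.
Δrequired reserves = 2% × +$78B = +$1.56B.
Δexcess reserves = Δreserves − Δrequired = +$78B − (+$1.56B) = +$76.44 billion.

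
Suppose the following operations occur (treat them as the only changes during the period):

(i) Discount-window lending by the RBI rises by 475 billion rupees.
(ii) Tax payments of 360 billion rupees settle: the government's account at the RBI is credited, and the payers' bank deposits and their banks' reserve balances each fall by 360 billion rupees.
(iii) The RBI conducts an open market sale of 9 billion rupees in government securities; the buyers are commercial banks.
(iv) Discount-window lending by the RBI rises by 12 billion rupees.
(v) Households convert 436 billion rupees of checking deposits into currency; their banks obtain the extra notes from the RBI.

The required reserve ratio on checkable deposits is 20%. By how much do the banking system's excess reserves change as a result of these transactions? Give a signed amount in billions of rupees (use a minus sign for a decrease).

Discount-window loan 475 billion rupees: reserves +475B, deposits 0.
Government account inflow 360 billion rupees: reserves −360B, deposits −360B.
OMO sale (to banks) 9 billion rupees: reserves −9B, deposits 0.
Discount-window loan 12 billion rupees: reserves +12B, deposits 0.
Currency withdrawal 436 billion rupees: reserves −436B, deposits −436B.
Totals: Δreserves = −318B, Δdeposits = −796B.
Δrequired reserves = 20% × −796B = −159.2B.
Δexcess reserves = Δreserves − Δrequired = −318B − (−159.2B) = -158.8 billion.

-158.8 billion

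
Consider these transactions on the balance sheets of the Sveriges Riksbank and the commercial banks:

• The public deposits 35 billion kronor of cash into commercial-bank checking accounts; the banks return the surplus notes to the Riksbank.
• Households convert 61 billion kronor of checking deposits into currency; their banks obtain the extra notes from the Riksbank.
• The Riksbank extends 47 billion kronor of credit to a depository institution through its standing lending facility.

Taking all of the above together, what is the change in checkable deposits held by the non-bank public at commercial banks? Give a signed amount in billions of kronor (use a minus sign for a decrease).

Riksbank balance sheet:
  Assets:      Loans to banks +47B
  Liabilities: Bank reserves +21B, Currency in circulation +26B
Commercial banking system:
  Assets:      Reserves at CB +21B
  Liabilities: Checkable deposits −26B, Borrowings from CB +47B
So the change in checkable deposits held by the non-bank public at commercial banks is -26 billion.

-26 billion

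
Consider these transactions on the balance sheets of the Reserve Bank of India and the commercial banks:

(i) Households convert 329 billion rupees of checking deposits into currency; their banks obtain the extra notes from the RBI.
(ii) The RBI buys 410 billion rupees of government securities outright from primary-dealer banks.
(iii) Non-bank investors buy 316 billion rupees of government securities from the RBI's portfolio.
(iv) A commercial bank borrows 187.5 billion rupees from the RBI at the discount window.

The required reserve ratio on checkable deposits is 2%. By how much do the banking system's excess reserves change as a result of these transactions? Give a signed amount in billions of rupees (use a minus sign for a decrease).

-34.6 billion

Currency withdrawal 329 billion rupees: reserves −329B, deposits −329B.
OMO purchase (from banks) 410 billion rupees: reserves +410B, deposits 0.
Asset sale (to non-banks) 316 billion rupees: reserves −316B, deposits −316B.
Discount-window loan 187.5 billion rupees: reserves +187.5B, deposits 0.
Totals: Δreserves = −47.5B, Δdeposits = −645B.
Δrequired reserves = 2% × −645B = −12.9B.
Δexcess reserves = Δreserves − Δrequired = −47.5B − (−12.9B) = -34.6 billion.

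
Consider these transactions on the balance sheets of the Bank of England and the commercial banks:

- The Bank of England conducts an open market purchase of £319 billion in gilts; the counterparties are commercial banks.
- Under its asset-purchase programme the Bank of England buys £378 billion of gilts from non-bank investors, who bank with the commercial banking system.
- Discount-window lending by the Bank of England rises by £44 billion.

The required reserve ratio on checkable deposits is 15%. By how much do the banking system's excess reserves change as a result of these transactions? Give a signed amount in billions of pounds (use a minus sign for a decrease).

+£684.3 billion

OMO purchase (from banks) £319 billion: reserves +£319B, deposits 0.
Asset purchase (from non-banks) £378 billion: reserves +£378B, deposits +£378B.
Discount-window loan £44 billion: reserves +£44B, deposits 0.
Totals: Δreserves = +£741B, Δdeposits = +£378B.
Δrequired reserves = 15% × +£378B = +£56.7B.
Δexcess reserves = Δreserves − Δrequired = +£741B − (+£56.7B) = +£684.3 billion.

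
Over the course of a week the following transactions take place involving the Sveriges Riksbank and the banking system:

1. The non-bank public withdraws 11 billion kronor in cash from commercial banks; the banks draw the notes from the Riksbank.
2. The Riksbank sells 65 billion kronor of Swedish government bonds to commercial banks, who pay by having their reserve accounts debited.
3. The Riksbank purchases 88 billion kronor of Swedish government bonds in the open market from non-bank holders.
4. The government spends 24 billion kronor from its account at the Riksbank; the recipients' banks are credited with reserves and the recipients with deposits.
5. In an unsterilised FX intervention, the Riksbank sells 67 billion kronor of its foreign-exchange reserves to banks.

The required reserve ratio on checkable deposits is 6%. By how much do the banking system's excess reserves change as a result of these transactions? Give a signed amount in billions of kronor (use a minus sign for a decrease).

-37.06 billion

Currency withdrawal 11 billion kronor: reserves −11B, deposits −11B.
OMO sale (to banks) 65 billion kronor: reserves −65B, deposits 0.
Asset purchase (from non-banks) 88 billion kronor: reserves +88B, deposits +88B.
Government spending 24 billion kronor: reserves +24B, deposits +24B.
FX sale 67 billion kronor: reserves −67B, deposits 0.
Totals: Δreserves = −31B, Δdeposits = +101B.
Δrequired reserves = 6% × +101B = +6.06B.
Δexcess reserves = Δreserves − Δrequired = −31B − (+6.06B) = -37.06 billion.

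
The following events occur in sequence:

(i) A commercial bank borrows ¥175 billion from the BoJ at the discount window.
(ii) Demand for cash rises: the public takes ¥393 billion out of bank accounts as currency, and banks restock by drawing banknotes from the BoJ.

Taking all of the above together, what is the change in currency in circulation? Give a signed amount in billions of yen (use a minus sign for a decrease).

BoJ balance sheet:
  Assets:      Loans to banks +¥175B
  Liabilities: Bank reserves −¥218B, Currency in circulation +¥393B
So the change in currency in circulation is +¥393 billion.

+¥393 billion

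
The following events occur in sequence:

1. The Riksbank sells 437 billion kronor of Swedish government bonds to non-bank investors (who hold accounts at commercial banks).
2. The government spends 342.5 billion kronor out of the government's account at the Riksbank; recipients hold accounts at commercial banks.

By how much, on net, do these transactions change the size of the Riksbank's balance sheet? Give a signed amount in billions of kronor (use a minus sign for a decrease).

-437 billion

Asset sale (to non-banks) 437 billion kronor: a Riksbank asset is shed → −437B.
Government spending 342.5 billion kronor: only the composition of liabilities changes → 0.
Net: −437 + 0 = -437 billion.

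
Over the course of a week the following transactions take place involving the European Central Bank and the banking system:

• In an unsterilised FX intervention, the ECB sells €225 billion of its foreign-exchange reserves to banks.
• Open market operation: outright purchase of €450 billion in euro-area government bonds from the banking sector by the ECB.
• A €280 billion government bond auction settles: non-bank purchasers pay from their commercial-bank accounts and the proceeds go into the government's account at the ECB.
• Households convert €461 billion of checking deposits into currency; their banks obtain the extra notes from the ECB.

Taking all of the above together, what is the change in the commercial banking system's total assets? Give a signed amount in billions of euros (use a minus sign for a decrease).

-€741 billion

ECB balance sheet:
  Assets:      Securities +€450B, Foreign assets −€225B
  Liabilities: Bank reserves −€516B, Currency in circulation +€461B, Government deposits +€280B
Commercial banking system:
  Assets:      Reserves at CB −€516B, Securities −€450B, Foreign assets +€225B
  Liabilities: Checkable deposits −€741B
Change in total bank assets = -€741 billion.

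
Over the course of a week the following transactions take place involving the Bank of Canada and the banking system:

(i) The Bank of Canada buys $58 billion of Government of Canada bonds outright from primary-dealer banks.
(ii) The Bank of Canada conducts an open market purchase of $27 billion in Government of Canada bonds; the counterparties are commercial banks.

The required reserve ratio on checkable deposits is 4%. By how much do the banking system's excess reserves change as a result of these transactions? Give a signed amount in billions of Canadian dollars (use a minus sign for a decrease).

+$85 billion

OMO purchase (from banks) $58 billion: reserves +$58B, deposits 0.
OMO purchase (from banks) $27 billion: reserves +$27B, deposits 0.
Totals: Δreserves = +$85B, Δdeposits = 0.
Δrequired reserves = 4% × 0 = 0.
Δexcess reserves = Δreserves − Δrequired = +$85B − (0) = +$85 billion.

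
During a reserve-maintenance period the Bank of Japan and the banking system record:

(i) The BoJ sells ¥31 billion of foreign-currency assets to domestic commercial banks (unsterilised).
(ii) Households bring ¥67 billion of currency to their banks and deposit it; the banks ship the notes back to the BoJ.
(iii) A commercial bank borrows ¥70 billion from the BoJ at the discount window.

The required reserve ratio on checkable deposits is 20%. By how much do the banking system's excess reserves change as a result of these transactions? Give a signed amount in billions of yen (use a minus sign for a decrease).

+¥92.6 billion

FX sale ¥31 billion: reserves −¥31B, deposits 0.
Currency deposit ¥67 billion: reserves +¥67B, deposits +¥67B.
Discount-window loan ¥70 billion: reserves +¥70B, deposits 0.
Totals: Δreserves = +¥106B, Δdeposits = +¥67B.
Δrequired reserves = 20% × +¥67B = +¥13.4B.
Δexcess reserves = Δreserves − Δrequired = +¥106B − (+¥13.4B) = +¥92.6 billion.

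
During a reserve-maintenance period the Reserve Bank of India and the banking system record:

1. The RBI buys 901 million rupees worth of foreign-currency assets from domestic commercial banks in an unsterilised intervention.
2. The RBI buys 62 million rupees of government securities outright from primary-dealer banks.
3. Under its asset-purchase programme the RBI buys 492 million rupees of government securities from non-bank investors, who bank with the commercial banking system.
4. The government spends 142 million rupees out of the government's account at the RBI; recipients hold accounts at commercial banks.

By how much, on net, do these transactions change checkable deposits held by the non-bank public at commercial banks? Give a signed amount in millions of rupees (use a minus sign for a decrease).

+634 million

RBI balance sheet:
  Assets:      Securities +554M, Foreign assets +901M
  Liabilities: Bank reserves +1597M, Government deposits −142M
Commercial banking system:
  Assets:      Reserves at CB +1597M, Securities −62M, Foreign assets −901M
  Liabilities: Checkable deposits +634M
So the change in checkable deposits held by the non-bank public at commercial banks is +634 million.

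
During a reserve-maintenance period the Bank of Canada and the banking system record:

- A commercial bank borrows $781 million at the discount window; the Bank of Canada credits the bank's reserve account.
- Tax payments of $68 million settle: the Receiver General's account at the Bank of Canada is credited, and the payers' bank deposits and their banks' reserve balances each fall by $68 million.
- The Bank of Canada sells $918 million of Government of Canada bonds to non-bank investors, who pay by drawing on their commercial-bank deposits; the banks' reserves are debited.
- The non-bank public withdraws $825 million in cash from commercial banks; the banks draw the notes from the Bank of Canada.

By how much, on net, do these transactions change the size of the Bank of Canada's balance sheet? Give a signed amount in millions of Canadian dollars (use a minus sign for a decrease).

Discount-window loan $781 million: a Bank of Canada asset is acquired → +$781M.
Government account inflow $68 million: only the composition of liabilities changes → 0.
Asset sale (to non-banks) $918 million: a Bank of Canada asset is shed → −$918M.
Currency withdrawal $825 million: only the composition of liabilities changes → 0.
Net: 781 + 0 − 918 + 0 = -$137 million.

-$137 million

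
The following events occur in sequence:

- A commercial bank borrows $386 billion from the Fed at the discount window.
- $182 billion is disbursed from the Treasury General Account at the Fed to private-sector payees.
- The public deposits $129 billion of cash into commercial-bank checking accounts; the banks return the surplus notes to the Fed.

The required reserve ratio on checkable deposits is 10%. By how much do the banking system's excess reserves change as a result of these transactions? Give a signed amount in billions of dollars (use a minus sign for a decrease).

Discount-window loan $386 billion: reserves +$386B, deposits 0.
Government spending $182 billion: reserves +$182B, deposits +$182B.
Currency deposit $129 billion: reserves +$129B, deposits +$129B.
Totals: Δreserves = +$697B, Δdeposits = +$311B.
Δrequired reserves = 10% × +$311B = +$31.1B.
Δexcess reserves = Δreserves − Δrequired = +$697B − (+$31.1B) = +$665.9 billion.

+$665.9 billion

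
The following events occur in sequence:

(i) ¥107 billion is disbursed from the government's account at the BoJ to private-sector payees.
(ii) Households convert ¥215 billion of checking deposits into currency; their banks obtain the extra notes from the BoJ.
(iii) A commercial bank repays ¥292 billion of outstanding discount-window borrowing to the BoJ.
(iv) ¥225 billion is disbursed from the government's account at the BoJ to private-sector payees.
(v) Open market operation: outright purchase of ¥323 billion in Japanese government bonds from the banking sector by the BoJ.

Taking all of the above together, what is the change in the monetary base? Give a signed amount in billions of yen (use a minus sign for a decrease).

+¥363 billion

Government spending ¥107 billion: a non-base liability converts back to reserves → +¥107B.
Currency withdrawal ¥215 billion: just a shift between currency and reserves — both are base money → 0.
Discount-window repayment ¥292 billion: BoJ balance sheet contracts → −¥292B.
Government spending ¥225 billion: a non-base liability converts back to reserves → +¥225B.
OMO purchase (from banks) ¥323 billion: BoJ balance sheet expands → +¥323B.
Net: 107 + 0 − 292 + 225 + 323 = +¥363 billion.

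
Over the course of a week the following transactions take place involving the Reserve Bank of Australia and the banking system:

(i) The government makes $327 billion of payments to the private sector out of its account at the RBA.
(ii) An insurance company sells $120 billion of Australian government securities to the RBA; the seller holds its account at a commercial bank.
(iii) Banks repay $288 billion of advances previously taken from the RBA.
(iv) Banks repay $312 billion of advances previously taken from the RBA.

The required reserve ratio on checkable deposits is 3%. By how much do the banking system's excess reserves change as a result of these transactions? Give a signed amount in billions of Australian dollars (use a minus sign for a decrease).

Government spending $327 billion: reserves +$327B, deposits +$327B.
Asset purchase (from non-banks) $120 billion: reserves +$120B, deposits +$120B.
Discount-window repayment $288 billion: reserves −$288B, deposits 0.
Discount-window repayment $312 billion: reserves −$312B, deposits 0.
Totals: Δreserves = −$153B, Δdeposits = +$447B.
Δrequired reserves = 3% × +$447B = +$13.41B.
Δexcess reserves = Δreserves − Δrequired = −$153B − (+$13.41B) = -$166.41 billion.

-$166.41 billion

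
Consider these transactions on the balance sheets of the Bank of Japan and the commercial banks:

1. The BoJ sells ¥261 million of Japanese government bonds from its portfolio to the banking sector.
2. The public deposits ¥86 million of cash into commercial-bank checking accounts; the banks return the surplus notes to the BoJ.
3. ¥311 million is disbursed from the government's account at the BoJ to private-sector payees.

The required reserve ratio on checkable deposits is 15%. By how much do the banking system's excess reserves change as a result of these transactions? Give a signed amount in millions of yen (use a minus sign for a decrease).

OMO sale (to banks) ¥261 million: reserves −¥261M, deposits 0.
Currency deposit ¥86 million: reserves +¥86M, deposits +¥86M.
Government spending ¥311 million: reserves +¥311M, deposits +¥311M.
Totals: Δreserves = +¥136M, Δdeposits = +¥397M.
Δrequired reserves = 15% × +¥397M = +¥59.55M.
Δexcess reserves = Δreserves − Δrequired = +¥136M − (+¥59.55M) = +¥76.45 million.

+¥76.45 million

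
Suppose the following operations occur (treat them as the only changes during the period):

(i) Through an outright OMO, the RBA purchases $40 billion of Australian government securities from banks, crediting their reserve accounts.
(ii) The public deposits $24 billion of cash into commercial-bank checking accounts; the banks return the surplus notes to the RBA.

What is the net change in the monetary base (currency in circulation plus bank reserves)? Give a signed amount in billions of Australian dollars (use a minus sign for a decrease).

OMO purchase (from banks) $40 billion: RBA balance sheet expands → +$40B.
Currency deposit $24 billion: just a shift between currency and reserves — both are base money → 0.
Net: 40 + 0 = +$40 billion.

+$40 billion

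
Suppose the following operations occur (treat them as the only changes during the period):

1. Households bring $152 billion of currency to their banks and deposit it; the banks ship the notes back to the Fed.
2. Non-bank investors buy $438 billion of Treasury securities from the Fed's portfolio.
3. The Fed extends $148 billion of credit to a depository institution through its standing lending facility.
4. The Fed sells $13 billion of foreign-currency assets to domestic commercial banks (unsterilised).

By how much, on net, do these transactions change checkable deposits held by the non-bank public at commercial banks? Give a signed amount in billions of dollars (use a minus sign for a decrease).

Fed balance sheet:
  Assets:      Securities −$438B, Loans to banks +$148B, Foreign assets −$13B
  Liabilities: Bank reserves −$151B, Currency in circulation −$152B
Commercial banking system:
  Assets:      Reserves at CB −$151B, Foreign assets +$13B
  Liabilities: Checkable deposits −$286B, Borrowings from CB +$148B
So the change in checkable deposits held by the non-bank public at commercial banks is -$286 billion.

-$286 billion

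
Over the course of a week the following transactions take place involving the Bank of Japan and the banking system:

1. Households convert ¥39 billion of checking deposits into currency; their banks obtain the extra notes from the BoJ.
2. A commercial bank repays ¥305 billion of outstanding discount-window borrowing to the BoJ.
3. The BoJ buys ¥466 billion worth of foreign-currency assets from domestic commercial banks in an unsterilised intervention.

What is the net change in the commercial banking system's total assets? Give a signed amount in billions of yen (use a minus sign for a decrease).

-¥344 billion

Currency withdrawal ¥39 billion: bank balance sheets shrink → −¥39B.
Discount-window repayment ¥305 billion: bank balance sheets shrink → −¥305B.
FX purchase ¥466 billion: just an asset swap on bank balance sheets → 0.
Net: −39 − 305 + 0 = -¥344 billion.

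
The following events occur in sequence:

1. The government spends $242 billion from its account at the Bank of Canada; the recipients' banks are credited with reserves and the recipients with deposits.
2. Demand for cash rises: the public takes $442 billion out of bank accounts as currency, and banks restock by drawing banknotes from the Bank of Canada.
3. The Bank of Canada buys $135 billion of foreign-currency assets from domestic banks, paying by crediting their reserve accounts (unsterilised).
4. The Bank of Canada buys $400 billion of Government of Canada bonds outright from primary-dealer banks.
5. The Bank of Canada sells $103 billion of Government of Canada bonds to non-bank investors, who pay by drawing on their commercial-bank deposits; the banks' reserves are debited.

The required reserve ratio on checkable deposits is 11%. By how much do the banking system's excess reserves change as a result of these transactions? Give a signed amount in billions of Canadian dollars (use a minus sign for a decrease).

Government spending $242 billion: reserves +$242B, deposits +$242B.
Currency withdrawal $442 billion: reserves −$442B, deposits −$442B.
FX purchase $135 billion: reserves +$135B, deposits 0.
OMO purchase (from banks) $400 billion: reserves +$400B, deposits 0.
Asset sale (to non-banks) $103 billion: reserves −$103B, deposits −$103B.
Totals: Δreserves = +$232B, Δdeposits = −$303B.
Δrequired reserves = 11% × −$303B = −$33.33B.
Δexcess reserves = Δreserves − Δrequired = +$232B − (−$33.33B) = +$265.33 billion.

+$265.33 billion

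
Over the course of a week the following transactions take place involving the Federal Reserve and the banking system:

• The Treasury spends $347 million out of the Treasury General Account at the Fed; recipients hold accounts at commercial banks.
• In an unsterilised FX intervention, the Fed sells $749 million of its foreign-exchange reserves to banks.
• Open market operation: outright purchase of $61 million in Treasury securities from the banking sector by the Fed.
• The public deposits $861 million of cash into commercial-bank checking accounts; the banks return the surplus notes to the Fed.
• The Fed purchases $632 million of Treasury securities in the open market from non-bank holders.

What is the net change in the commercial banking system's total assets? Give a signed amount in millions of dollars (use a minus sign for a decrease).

+$1840 million

Government spending $347 million: bank balance sheets expand → +$347M.
FX sale $749 million: just an asset swap on bank balance sheets → 0.
OMO purchase (from banks) $61 million: just an asset swap on bank balance sheets → 0.
Currency deposit $861 million: bank balance sheets expand → +$861M.
Asset purchase (from non-banks) $632 million: bank balance sheets expand → +$632M.
Net: 347 + 0 + 0 + 861 + 632 = +$1840 million.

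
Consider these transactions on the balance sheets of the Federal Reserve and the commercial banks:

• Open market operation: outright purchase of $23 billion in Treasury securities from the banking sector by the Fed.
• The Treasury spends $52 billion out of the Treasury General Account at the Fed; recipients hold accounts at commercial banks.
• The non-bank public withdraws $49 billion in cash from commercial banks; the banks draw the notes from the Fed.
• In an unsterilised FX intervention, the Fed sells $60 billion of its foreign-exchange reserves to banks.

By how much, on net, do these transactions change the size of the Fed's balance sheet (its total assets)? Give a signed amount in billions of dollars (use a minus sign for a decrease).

-$37 billion

Fed balance sheet:
  Assets:      Securities +$23B, Foreign assets −$60B
  Liabilities: Bank reserves −$34B, Currency in circulation +$49B, Government deposits −$52B
Commercial banking system:
  Assets:      Reserves at CB −$34B, Securities −$23B, Foreign assets +$60B
  Liabilities: Checkable deposits +$3B
Change in total Fed assets = -$37 billion.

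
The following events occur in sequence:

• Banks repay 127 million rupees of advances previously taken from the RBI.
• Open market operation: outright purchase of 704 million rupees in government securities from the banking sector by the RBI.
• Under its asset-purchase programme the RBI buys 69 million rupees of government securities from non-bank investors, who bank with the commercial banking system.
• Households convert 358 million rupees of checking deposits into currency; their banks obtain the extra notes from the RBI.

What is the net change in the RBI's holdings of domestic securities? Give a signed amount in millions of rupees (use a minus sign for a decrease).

+773 million

RBI balance sheet:
  Assets:      Securities +773M, Loans to banks −127M
  Liabilities: Bank reserves +288M, Currency in circulation +358M
Commercial banking system:
  Assets:      Reserves at CB +288M, Securities −704M
  Liabilities: Checkable deposits −289M, Borrowings from CB −127M
So the change in the RBI's holdings of domestic securities is +773 million.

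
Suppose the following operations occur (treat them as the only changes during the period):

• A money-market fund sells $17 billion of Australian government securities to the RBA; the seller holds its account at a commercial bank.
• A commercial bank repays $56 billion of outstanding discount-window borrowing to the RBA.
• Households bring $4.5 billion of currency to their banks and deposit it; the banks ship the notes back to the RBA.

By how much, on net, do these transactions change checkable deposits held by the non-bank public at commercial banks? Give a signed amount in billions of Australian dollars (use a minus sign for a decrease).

Asset purchase (from non-banks) $17 billion: non-bank counterparties' bank balances rise → +$17B.
Discount-window repayment $56 billion: the counterparty is a bank, so public deposits are unchanged → 0.
Currency deposit $4.5 billion: non-bank counterparties' bank balances rise → +$4.5B.
Net: 17 + 0 + 4.5 = +$21.5 billion.

+$21.5 billion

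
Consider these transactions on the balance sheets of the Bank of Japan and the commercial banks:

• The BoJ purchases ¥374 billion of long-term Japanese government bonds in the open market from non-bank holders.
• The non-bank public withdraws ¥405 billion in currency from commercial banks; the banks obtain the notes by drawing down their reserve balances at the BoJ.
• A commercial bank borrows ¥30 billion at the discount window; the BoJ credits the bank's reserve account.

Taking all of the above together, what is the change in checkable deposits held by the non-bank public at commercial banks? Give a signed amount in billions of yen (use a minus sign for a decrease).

Asset purchase (from non-banks) ¥374 billion: non-bank counterparties' bank balances rise → +¥374B.
Currency withdrawal ¥405 billion: non-bank counterparties' bank balances fall → −¥405B.
Discount-window loan ¥30 billion: the counterparty is a bank, so public deposits are unchanged → 0.
Net: 374 − 405 + 0 = -¥31 billion.

-¥31 billion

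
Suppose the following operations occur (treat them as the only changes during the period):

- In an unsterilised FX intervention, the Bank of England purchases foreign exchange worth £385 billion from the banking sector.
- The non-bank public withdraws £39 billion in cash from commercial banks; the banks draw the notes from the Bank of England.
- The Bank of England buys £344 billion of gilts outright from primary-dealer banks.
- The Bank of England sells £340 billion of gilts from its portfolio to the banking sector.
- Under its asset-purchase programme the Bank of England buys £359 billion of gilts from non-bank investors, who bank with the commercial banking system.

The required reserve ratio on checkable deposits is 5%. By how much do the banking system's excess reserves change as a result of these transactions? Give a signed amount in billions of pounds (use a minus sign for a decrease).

FX purchase £385 billion: reserves +£385B, deposits 0.
Currency withdrawal £39 billion: reserves −£39B, deposits −£39B.
OMO purchase (from banks) £344 billion: reserves +£344B, deposits 0.
OMO sale (to banks) £340 billion: reserves −£340B, deposits 0.
Asset purchase (from non-banks) £359 billion: reserves +£359B, deposits +£359B.
Totals: Δreserves = +£709B, Δdeposits = +£320B.
Δrequired reserves = 5% × +£320B = +£16B.
Δexcess reserves = Δreserves − Δrequired = +£709B − (+£16B) = +£693 billion.

+£693 billion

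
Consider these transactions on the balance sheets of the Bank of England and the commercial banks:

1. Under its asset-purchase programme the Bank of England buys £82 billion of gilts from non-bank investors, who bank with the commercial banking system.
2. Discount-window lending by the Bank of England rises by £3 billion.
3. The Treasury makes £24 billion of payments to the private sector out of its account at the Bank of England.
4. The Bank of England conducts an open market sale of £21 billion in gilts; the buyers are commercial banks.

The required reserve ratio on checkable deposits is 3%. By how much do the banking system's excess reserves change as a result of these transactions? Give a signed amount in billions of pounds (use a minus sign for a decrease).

Asset purchase (from non-banks) £82 billion: reserves +£82B, deposits +£82B.
Discount-window loan £3 billion: reserves +£3B, deposits 0.
Government spending £24 billion: reserves +£24B, deposits +£24B.
OMO sale (to banks) £21 billion: reserves −£21B, deposits 0.
Totals: Δreserves = +£88B, Δdeposits = +£106B.
Δrequired reserves = 3% × +£106B = +£3.18B.
Δexcess reserves = Δreserves − Δrequired = +£88B − (+£3.18B) = +£84.82 billion.

+£84.82 billion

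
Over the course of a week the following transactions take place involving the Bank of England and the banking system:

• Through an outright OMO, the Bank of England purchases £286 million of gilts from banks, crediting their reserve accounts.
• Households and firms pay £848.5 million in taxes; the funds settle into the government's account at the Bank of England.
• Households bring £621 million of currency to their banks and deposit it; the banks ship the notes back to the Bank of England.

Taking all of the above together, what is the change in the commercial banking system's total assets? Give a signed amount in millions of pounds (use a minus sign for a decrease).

-£227.5 million

OMO purchase (from banks) £286 million: just an asset swap on bank balance sheets → 0.
Government account inflow £848.5 million: bank balance sheets shrink → −£848.5M.
Currency deposit £621 million: bank balance sheets expand → +£621M.
Net: 0 − 848.5 + 621 = -£227.5 million.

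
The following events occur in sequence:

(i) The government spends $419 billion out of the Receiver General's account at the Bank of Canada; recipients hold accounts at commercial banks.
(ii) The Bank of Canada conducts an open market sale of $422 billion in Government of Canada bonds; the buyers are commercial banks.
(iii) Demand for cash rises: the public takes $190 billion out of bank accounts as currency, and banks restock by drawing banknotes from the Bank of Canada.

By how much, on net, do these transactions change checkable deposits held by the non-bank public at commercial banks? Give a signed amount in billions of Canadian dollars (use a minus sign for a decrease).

Government spending $419 billion: non-bank counterparties' bank balances rise → +$419B.
OMO sale (to banks) $422 billion: the counterparty is a bank, so public deposits are unchanged → 0.
Currency withdrawal $190 billion: non-bank counterparties' bank balances fall → −$190B.
Net: 419 + 0 − 190 = +$229 billion.

+$229 billion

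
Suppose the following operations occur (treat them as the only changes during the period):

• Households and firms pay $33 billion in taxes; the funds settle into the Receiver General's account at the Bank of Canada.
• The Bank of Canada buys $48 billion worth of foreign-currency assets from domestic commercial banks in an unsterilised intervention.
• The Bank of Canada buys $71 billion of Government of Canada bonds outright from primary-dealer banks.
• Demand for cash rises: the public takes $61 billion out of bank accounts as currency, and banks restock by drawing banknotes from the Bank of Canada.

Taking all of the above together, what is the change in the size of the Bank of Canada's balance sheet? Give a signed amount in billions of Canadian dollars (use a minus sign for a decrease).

Bank of Canada balance sheet:
  Assets:      Securities +$71B, Foreign assets +$48B
  Liabilities: Bank reserves +$25B, Currency in circulation +$61B, Government deposits +$33B
Commercial banking system:
  Assets:      Reserves at CB +$25B, Securities −$71B, Foreign assets −$48B
  Liabilities: Checkable deposits −$94B
Change in total Bank of Canada assets = +$119 billion.

+$119 billion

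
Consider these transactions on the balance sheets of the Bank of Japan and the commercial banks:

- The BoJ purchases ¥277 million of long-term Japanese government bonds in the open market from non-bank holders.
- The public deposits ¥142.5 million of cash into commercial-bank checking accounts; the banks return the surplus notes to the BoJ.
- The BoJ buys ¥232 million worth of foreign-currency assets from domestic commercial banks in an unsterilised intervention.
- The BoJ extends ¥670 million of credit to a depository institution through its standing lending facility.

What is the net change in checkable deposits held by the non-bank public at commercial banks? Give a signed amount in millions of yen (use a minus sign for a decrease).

Asset purchase (from non-banks) ¥277 million: non-bank counterparties' bank balances rise → +¥277M.
Currency deposit ¥142.5 million: non-bank counterparties' bank balances rise → +¥142.5M.
FX purchase ¥232 million: the counterparty is a bank, so public deposits are unchanged → 0.
Discount-window loan ¥670 million: the counterparty is a bank, so public deposits are unchanged → 0.
Net: 277 + 142.5 + 0 + 0 = +¥419.5 million.

+¥419.5 million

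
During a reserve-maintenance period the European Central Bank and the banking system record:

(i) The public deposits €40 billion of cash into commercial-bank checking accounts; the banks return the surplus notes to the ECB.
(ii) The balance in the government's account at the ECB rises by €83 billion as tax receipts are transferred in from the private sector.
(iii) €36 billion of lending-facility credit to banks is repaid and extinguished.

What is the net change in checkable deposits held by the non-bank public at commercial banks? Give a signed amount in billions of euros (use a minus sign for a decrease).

ECB balance sheet:
  Assets:      Loans to banks −€36B
  Liabilities: Bank reserves −€79B, Currency in circulation −€40B, Government deposits +€83B
Commercial banking system:
  Assets:      Reserves at CB −€79B
  Liabilities: Checkable deposits −€43B, Borrowings from CB −€36B
So the change in checkable deposits held by the non-bank public at commercial banks is -€43 billion.

-€43 billion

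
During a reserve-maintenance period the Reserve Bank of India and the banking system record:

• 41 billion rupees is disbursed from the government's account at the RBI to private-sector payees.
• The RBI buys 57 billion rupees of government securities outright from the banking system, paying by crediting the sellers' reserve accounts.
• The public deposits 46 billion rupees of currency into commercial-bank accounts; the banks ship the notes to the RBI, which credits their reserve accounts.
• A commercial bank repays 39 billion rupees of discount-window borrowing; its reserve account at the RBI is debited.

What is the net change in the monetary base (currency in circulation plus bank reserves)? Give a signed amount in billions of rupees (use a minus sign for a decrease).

Government spending 41 billion rupees: a non-base liability converts back to reserves → +41B.
OMO purchase (from banks) 57 billion rupees: RBI balance sheet expands → +57B.
Currency deposit 46 billion rupees: just a shift between currency and reserves — both are base money → 0.
Discount-window repayment 39 billion rupees: RBI balance sheet contracts → −39B.
Net: 41 + 57 + 0 − 39 = +59 billion.

+59 billion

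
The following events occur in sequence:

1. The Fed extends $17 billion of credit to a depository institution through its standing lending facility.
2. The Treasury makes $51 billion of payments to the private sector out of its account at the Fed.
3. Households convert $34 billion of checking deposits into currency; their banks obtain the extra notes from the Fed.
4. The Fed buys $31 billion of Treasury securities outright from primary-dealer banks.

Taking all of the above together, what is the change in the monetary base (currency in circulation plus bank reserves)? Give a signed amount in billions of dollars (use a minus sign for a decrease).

+$99 billion

Fed balance sheet:
  Assets:      Securities +$31B, Loans to banks +$17B
  Liabilities: Bank reserves +$65B, Currency in circulation +$34B, Government deposits −$51B
Monetary base = currency + reserves: +$34B + (+$65B) = +$99 billion.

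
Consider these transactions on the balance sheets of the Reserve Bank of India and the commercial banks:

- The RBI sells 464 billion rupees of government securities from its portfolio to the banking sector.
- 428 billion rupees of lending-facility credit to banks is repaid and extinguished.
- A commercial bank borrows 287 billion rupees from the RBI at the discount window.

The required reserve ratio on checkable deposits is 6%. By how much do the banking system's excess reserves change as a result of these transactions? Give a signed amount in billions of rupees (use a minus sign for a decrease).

OMO sale (to banks) 464 billion rupees: reserves −464B, deposits 0.
Discount-window repayment 428 billion rupees: reserves −428B, deposits 0.
Discount-window loan 287 billion rupees: reserves +287B, deposits 0.
Totals: Δreserves = −605B, Δdeposits = 0.
Δrequired reserves = 6% × 0 = 0.
Δexcess reserves = Δreserves − Δrequired = −605B − (0) = -605 billion.

-605 billion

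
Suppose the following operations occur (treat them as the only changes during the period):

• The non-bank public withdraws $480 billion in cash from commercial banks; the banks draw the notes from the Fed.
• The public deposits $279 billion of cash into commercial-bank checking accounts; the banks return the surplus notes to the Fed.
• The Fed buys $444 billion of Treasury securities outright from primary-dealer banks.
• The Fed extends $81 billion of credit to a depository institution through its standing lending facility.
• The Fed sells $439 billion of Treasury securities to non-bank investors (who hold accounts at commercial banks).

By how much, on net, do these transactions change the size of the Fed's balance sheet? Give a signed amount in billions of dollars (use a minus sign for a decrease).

+$86 billion

Fed balance sheet:
  Assets:      Securities +$5B, Loans to banks +$81B
  Liabilities: Bank reserves −$115B, Currency in circulation +$201B
Change in total Fed assets = +$86 billion.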